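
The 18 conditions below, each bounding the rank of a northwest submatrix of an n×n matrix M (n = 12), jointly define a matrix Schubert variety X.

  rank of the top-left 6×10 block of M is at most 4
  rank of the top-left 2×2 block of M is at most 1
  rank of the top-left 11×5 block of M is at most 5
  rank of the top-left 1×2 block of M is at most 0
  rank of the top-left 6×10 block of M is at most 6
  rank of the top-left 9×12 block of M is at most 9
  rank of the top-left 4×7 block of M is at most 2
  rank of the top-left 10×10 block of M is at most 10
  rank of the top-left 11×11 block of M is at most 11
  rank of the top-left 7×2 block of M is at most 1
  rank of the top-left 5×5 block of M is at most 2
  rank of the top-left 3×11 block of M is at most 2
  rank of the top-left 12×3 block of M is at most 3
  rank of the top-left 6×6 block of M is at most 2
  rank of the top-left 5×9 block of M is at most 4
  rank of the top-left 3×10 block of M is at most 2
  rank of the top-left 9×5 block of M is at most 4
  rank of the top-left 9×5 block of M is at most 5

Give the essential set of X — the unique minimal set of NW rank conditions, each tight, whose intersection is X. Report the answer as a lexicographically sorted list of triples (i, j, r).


The tightest implied rank at each (i,j), from the 18 conditions:

  row 1: 0 | 0 | 1 | 1 | 1 | 1 | 1 | 1 | 1 | 1 | 1 | 1
  row 2: 1 | 1 | 2 | 2 | 2 | 2 | 2 | 2 | 2 | 2 | 2 | 2
  row 3: 1 | 1 | 2 | 2 | 2 | 2 | 2 | 2 | 2 | 2 | 2 | 3
  row 4: 1 | 1 | 2 | 2 | 2 | 2 | 2 | 3 | 3 | 3 | 3 | 4
  row 5: 1 | 1 | 2 | 2 | 2 | 2 | 3 | 4 | 4 | 4 | 4 | 5
  row 6: 1 | 1 | 2 | 2 | 2 | 2 | 3 | 4 | 4 | 4 | 5 | 6
  row 7: 1 | 1 | 2 | 3 | 3 | 3 | 4 | 5 | 5 | 5 | 6 | 7
  row 8: 1 | 2 | 3 | 4 | 4 | 4 | 5 | 6 | 6 | 6 | 7 | 8
  row 9: 1 | 2 | 3 | 4 | 4 | 5 | 6 | 7 | 7 | 7 | 8 | 9
  row 10: 1 | 2 | 3 | 4 | 5 | 6 | 7 | 8 | 8 | 8 | 9 | 10
  row 11: 1 | 2 | 3 | 4 | 5 | 6 | 7 | 8 | 9 | 9 | 10 | 11
  row 12: 1 | 2 | 3 | 4 | 5 | 6 | 7 | 8 | 9 | 10 | 11 | 12

hence w(1..12) = (3, 1, 12, 8, 7, 11, 4, 2, 6, 5, 9, 10).

Fulton essential set (7 of the 28 Rothe cells):

[(1, 2, 0), (3, 11, 2), (4, 7, 2), (6, 6, 2), (6, 10, 4), (7, 2, 1), (9, 5, 4)]


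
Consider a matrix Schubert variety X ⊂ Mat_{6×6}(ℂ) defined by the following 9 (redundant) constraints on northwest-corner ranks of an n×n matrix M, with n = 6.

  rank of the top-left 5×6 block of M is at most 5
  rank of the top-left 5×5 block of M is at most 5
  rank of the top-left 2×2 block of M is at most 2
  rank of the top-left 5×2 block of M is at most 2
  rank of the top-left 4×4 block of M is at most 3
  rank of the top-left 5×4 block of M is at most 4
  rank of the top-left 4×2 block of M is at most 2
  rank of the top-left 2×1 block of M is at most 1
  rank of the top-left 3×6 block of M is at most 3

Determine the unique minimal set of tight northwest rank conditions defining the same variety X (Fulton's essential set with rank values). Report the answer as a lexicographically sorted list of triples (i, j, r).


Rank table r_w(6×6) implied by the 9 constraints:

  i=1: 1, 1, 1, 1, 1, 1
  i=2: 1, 2, 2, 2, 2, 2
  i=3: 1, 2, 3, 3, 3, 3
  i=4: 1, 2, 3, 3, 4, 4
  i=5: 1, 2, 3, 4, 5, 5
  i=6: 1, 2, 3, 4, 5, 6

giving w = (1, 2, 3, 5, 4, 6) via Δ²R.

ℓ(w)=1; the 1 essential cell (i,j,r):

[(4, 4, 3)]


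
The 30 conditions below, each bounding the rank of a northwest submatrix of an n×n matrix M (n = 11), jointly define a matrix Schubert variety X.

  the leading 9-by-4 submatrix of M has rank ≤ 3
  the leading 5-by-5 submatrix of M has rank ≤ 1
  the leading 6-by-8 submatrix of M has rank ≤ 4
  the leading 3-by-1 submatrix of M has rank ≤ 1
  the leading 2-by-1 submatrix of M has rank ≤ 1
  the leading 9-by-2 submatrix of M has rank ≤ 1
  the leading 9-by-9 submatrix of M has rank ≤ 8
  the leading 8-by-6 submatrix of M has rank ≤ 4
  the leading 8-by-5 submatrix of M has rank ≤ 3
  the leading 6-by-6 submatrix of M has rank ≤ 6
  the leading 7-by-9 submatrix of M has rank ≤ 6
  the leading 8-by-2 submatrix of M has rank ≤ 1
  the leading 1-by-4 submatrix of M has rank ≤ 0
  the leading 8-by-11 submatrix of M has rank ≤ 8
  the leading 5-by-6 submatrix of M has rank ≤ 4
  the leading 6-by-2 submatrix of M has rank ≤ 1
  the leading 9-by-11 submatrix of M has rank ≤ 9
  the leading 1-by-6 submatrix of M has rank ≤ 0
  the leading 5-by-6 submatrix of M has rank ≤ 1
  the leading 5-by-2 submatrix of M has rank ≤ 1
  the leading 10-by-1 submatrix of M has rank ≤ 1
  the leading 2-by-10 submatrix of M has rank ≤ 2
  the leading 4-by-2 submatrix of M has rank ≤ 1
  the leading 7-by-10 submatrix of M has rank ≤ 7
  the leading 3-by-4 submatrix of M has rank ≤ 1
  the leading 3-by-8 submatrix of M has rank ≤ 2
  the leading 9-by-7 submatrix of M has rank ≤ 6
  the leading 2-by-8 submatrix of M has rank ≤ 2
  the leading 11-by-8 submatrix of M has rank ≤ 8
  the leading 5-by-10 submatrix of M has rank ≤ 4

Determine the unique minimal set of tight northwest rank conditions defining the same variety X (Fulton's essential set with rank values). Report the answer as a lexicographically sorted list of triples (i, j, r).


The tightest implied rank at each (i,j), from the 30 conditions:

  0 | 0 | 0 | 0 | 0 | 0 | 1 | 1 | 1 | 1 | 1
  1 | 1 | 1 | 1 | 1 | 1 | 2 | 2 | 2 | 2 | 2
  1 | 1 | 1 | 1 | 1 | 1 | 2 | 2 | 3 | 3 | 3
  1 | 1 | 1 | 1 | 1 | 1 | 2 | 3 | 4 | 4 | 4
  1 | 1 | 1 | 1 | 1 | 1 | 2 | 3 | 4 | 4 | 5
  1 | 1 | 2 | 2 | 2 | 2 | 3 | 4 | 5 | 5 | 6
  1 | 1 | 2 | 3 | 3 | 3 | 4 | 5 | 6 | 6 | 7
  1 | 1 | 2 | 3 | 3 | 4 | 5 | 6 | 7 | 7 | 8
  1 | 1 | 2 | 3 | 4 | 5 | 6 | 7 | 8 | 8 | 9
  1 | 2 | 3 | 4 | 5 | 6 | 7 | 8 | 9 | 9 | 10
  1 | 2 | 3 | 4 | 5 | 6 | 7 | 8 | 9 | 10 | 11

giving w = (7, 1, 9, 8, 11, 3, 4, 6, 5, 2, 10) via Δ²R.

Rothe diagram D(w) (28 cells), 6 SE-corners (essential conditions):

[(1, 6, 0), (3, 8, 2), (5, 6, 1), (5, 10, 4), (8, 5, 3), (9, 2, 1)]


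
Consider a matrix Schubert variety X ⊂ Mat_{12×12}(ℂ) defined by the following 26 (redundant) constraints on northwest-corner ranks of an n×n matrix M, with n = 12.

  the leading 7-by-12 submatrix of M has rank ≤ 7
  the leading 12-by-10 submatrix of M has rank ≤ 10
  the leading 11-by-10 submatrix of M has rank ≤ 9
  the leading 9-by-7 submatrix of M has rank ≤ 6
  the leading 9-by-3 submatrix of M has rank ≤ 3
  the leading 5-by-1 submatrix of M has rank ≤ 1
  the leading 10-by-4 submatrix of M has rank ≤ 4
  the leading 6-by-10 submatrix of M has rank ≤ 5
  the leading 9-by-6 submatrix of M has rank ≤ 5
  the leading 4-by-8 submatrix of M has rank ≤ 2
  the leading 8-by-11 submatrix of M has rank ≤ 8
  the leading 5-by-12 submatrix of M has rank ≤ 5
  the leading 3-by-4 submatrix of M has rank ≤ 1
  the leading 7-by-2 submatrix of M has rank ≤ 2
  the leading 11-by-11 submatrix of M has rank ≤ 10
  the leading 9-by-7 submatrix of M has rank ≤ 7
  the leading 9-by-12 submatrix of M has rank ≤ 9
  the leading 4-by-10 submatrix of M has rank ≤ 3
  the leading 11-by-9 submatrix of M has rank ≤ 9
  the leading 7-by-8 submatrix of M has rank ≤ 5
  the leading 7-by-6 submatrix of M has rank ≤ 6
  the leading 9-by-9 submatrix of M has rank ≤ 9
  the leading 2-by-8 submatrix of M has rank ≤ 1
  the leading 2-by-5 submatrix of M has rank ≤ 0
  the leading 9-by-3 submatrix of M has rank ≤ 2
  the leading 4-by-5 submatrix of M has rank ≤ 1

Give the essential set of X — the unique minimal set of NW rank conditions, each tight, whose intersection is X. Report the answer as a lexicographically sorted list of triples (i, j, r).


Rank table r_w(12×12) implied by the 26 constraints:

  R[1]: 0  0  0  0  0  1  1  1  1  1  1  1
  R[2]: 0  0  0  0  0  1  1  1  2  2  2  2
  R[3]: 1  1  1  1  1  2  2  2  3  3  3  3
  R[4]: 1  1  1  1  1  2  2  2  3  3  4  4
  R[5]: 1  2  2  2  2  3  3  3  4  4  5  5
  R[6]: 1  2  2  3  3  4  4  4  5  5  6  6
  R[7]: 1  2  2  3  4  5  5  5  6  6  7  7
  R[8]: 1  2  2  3  4  5  6  6  7  7  8  8
  R[9]: 1  2  2  3  4  5  6  7  8  8  9  9
  R[10]: 1  2  3  4  5  6  7  8  9  9  10  10
  R[11]: 1  2  3  4  5  6  7  8  9  9  10  11
  R[12]: 1  2  3  4  5  6  7  8  9  10  11  12

second differences of R give the permutation w = (6, 9, 1, 11, 2, 4, 5, 7, 8, 3, 12, 10).

Rothe diagram D(w) (24 cells), 7 SE-corners (essential conditions):

[(2, 5, 0), (2, 8, 1), (4, 5, 1), (4, 8, 2), (4, 10, 3), (9, 3, 2), (11, 10, 9)]


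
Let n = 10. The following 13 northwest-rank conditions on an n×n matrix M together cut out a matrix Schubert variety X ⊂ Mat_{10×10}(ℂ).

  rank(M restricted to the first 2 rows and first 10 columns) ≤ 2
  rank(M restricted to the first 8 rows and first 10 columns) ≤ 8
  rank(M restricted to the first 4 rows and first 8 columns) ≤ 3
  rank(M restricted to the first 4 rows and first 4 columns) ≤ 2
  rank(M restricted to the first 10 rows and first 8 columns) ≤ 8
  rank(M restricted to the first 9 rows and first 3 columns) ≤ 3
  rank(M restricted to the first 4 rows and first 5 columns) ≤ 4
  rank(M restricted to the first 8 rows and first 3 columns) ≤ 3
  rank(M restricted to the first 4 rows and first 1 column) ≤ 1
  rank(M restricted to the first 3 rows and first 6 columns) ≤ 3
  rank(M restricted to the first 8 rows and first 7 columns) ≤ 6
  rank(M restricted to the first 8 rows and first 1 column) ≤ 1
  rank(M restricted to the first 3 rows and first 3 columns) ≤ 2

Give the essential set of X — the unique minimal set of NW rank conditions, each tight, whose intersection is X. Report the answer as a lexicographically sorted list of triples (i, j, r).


Rank table r_w(10×10) implied by the 13 constraints:

  i=1: 1, 1, 1, 1, 1, 1, 1, 1, 1, 1
  i=2: 1, 2, 2, 2, 2, 2, 2, 2, 2, 2
  i=3: 1, 2, 2, 2, 3, 3, 3, 3, 3, 3
  i=4: 1, 2, 2, 2, 3, 3, 3, 3, 4, 4
  i=5: 1, 2, 3, 3, 4, 4, 4, 4, 5, 5
  i=6: 1, 2, 3, 4, 5, 5, 5, 5, 6, 6
  i=7: 1, 2, 3, 4, 5, 6, 6, 6, 7, 7
  i=8: 1, 2, 3, 4, 5, 6, 6, 7, 8, 8
  i=9: 1, 2, 3, 4, 5, 6, 7, 8, 9, 9
  i=10: 1, 2, 3, 4, 5, 6, 7, 8, 9, 10

reading off 1-entries of Δ²R: w = (1, 2, 5, 9, 3, 4, 6, 8, 7, 10).

Fulton essential set (3 of the 8 Rothe cells):

[(4, 4, 2), (4, 8, 3), (8, 7, 6)]


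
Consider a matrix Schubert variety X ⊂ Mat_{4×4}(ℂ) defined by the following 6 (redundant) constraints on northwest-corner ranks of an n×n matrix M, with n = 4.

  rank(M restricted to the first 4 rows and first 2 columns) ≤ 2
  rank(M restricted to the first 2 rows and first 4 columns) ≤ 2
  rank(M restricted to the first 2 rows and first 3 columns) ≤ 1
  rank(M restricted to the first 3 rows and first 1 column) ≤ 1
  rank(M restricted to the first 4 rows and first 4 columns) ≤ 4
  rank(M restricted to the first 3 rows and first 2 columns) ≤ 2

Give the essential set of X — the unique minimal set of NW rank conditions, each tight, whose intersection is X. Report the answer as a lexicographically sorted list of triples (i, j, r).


Recovering R(i,j) via the rank-extension bound from the 6 conditions:

  R[1]: 1, 1, 1, 1
  R[2]: 1, 1, 1, 2
  R[3]: 1, 2, 2, 3
  R[4]: 1, 2, 3, 4

giving w = (1, 4, 2, 3) via Δ²R.

D(w) has 2 cells with 1 SE-corner; essential set:

[(2, 3, 1)]


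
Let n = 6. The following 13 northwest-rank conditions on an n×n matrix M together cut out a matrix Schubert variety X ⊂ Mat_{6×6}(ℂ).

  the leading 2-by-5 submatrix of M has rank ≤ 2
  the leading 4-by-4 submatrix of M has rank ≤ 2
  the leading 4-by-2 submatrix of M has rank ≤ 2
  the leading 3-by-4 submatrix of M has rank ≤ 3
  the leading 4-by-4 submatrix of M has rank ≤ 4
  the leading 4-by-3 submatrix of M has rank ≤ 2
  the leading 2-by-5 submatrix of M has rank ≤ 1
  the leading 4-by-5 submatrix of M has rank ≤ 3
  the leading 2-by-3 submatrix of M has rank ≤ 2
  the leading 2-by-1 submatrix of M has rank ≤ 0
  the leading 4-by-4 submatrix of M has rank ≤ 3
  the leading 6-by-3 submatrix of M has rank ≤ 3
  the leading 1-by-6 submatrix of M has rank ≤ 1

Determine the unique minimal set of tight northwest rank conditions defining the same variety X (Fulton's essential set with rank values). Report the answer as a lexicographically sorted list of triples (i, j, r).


Propagating the 13 rank bounds to every northwest block:

  R[1]: 0, 1, 1, 1, 1, 1
  R[2]: 0, 1, 1, 1, 1, 2
  R[3]: 1, 2, 2, 2, 2, 3
  R[4]: 1, 2, 2, 2, 3, 4
  R[5]: 1, 2, 3, 3, 4, 5
  R[6]: 1, 2, 3, 4, 5, 6

so w = (2, 6, 1, 5, 3, 4).

|D(w)|=7, |Ess(w)|=3:

[(2, 1, 0), (2, 5, 1), (4, 4, 2)]


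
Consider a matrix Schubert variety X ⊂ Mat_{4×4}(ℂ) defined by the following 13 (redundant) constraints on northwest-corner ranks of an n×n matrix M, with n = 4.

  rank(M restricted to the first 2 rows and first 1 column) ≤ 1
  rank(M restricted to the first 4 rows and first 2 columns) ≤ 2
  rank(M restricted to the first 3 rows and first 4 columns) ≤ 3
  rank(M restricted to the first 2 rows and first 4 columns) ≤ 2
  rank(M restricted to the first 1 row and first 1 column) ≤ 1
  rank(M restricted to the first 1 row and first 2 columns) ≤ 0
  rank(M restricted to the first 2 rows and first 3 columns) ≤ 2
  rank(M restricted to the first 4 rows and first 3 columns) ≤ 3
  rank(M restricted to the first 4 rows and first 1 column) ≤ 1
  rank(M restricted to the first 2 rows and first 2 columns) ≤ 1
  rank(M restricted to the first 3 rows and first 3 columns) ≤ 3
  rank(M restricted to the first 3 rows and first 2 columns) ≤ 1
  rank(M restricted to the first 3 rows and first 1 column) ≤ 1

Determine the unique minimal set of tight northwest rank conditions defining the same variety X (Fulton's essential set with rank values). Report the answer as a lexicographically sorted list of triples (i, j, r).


Rank table r_w(4×4) implied by the 13 constraints:

  i=1: 0 | 0 | 1 | 1
  i=2: 1 | 1 | 2 | 2
  i=3: 1 | 1 | 2 | 3
  i=4: 1 | 2 | 3 | 4

the unique w with this rank table is (3, 1, 4, 2).

D(w) has 3 cells with 2 SE-corners; essential set:

[(1, 2, 0), (3, 2, 1)]


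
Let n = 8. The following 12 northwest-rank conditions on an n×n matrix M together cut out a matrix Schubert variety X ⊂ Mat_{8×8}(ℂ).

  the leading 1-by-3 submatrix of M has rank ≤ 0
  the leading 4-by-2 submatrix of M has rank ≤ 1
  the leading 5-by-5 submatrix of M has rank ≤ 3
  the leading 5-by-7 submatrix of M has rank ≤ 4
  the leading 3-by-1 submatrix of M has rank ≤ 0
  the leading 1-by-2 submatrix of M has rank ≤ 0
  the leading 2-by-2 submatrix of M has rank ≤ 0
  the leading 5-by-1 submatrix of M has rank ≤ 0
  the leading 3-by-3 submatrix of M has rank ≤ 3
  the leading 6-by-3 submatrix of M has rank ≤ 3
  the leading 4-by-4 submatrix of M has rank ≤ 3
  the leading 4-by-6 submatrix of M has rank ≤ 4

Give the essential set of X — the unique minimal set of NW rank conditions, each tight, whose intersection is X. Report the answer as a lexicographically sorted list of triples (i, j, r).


Computing R[i][j] = min implied NW-rank bound (n=8, 12 conditions):

  R[1]: 0 | 0 | 0 | 1 | 1 | 1 | 1 | 1
  R[2]: 0 | 0 | 1 | 2 | 2 | 2 | 2 | 2
  R[3]: 0 | 1 | 2 | 3 | 3 | 3 | 3 | 3
  R[4]: 0 | 1 | 2 | 3 | 3 | 4 | 4 | 4
  R[5]: 0 | 1 | 2 | 3 | 3 | 4 | 4 | 5
  R[6]: 1 | 2 | 3 | 4 | 4 | 5 | 5 | 6
  R[7]: 1 | 2 | 3 | 4 | 5 | 6 | 6 | 7
  R[8]: 1 | 2 | 3 | 4 | 5 | 6 | 7 | 8

hence w(1..8) = (4, 3, 2, 6, 8, 1, 5, 7).

ℓ(w)=11; the 5 essential cells (i,j,r):

[(1, 3, 0), (2, 2, 0), (5, 1, 0), (5, 5, 3), (5, 7, 4)]


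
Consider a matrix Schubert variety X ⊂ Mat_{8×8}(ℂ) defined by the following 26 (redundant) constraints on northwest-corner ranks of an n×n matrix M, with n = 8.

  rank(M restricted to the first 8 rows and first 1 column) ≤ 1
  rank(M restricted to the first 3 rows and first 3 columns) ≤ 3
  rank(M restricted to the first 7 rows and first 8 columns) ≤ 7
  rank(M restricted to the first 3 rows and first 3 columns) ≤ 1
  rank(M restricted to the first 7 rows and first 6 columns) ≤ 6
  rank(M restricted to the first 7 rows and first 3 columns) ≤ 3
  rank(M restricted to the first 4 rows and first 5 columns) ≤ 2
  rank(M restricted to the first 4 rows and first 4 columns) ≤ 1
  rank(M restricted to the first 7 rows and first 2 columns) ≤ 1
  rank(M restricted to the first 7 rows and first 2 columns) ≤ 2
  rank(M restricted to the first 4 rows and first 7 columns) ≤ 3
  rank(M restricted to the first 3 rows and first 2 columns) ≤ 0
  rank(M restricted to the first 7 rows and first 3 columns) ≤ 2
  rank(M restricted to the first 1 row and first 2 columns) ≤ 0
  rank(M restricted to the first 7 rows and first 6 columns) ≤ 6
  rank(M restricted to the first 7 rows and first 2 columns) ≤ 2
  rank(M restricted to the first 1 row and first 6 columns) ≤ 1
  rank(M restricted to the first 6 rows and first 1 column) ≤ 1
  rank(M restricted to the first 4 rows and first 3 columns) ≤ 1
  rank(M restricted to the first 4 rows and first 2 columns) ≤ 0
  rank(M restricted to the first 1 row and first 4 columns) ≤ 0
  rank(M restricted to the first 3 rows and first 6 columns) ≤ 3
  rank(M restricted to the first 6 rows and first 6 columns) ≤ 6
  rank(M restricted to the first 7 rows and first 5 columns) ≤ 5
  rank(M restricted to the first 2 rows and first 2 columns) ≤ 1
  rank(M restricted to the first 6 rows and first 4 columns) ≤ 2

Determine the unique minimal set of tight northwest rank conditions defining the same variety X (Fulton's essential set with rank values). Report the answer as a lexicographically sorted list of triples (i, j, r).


The tightest implied rank at each (i,j), from the 26 conditions:

  0, 0, 0, 0, 1, 1, 1, 1
  0, 0, 1, 1, 2, 2, 2, 2
  0, 0, 1, 1, 2, 3, 3, 3
  0, 0, 1, 1, 2, 3, 3, 4
  1, 1, 2, 2, 3, 4, 4, 5
  1, 1, 2, 2, 3, 4, 5, 6
  1, 1, 2, 3, 4, 5, 6, 7
  1, 2, 3, 4, 5, 6, 7, 8

reading off 1-entries of Δ²R: w = (5, 3, 6, 8, 1, 7, 4, 2).

Rothe diagram D(w) (16 cells), 6 SE-corners (essential conditions):

[(1, 4, 0), (4, 2, 0), (4, 4, 1), (4, 7, 3), (6, 4, 2), (7, 2, 1)]


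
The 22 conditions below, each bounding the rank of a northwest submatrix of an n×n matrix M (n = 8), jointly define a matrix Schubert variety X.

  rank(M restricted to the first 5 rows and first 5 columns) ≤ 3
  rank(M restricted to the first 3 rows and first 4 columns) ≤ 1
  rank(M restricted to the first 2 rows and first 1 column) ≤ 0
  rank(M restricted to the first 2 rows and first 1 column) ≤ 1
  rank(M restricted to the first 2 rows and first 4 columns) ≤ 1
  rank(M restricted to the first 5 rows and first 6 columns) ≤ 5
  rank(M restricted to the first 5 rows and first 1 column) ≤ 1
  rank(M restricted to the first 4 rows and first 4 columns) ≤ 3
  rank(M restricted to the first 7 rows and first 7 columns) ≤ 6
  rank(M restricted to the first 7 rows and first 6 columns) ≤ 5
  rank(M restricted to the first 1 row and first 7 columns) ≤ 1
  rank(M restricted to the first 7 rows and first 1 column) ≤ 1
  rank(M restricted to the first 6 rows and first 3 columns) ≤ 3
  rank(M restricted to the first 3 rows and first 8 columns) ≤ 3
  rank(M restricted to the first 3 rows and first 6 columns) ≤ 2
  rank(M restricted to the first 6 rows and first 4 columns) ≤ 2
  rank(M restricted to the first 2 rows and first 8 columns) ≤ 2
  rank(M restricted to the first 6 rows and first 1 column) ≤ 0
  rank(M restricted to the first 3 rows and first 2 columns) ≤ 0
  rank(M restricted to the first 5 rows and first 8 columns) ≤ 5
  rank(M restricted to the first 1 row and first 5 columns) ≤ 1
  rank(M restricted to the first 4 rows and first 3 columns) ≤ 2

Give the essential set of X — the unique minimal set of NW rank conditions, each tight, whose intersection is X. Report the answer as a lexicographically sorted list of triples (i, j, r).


Recovering R(i,j) via the rank-extension bound from the 22 conditions:

  0 0 1 1 1 1 1 1
  0 0 1 1 2 2 2 2
  0 0 1 1 2 2 3 3
  0 1 2 2 3 3 4 4
  0 1 2 2 3 4 5 5
  0 1 2 2 3 4 5 6
  1 2 3 3 4 5 6 7
  1 2 3 4 5 6 7 8

reading off 1-entries of Δ²R: w = (3, 5, 7, 2, 6, 8, 1, 4).

Fulton essential set (5 of the 14 Rothe cells):

[(3, 2, 0), (3, 4, 1), (3, 6, 2), (6, 1, 0), (6, 4, 2)]


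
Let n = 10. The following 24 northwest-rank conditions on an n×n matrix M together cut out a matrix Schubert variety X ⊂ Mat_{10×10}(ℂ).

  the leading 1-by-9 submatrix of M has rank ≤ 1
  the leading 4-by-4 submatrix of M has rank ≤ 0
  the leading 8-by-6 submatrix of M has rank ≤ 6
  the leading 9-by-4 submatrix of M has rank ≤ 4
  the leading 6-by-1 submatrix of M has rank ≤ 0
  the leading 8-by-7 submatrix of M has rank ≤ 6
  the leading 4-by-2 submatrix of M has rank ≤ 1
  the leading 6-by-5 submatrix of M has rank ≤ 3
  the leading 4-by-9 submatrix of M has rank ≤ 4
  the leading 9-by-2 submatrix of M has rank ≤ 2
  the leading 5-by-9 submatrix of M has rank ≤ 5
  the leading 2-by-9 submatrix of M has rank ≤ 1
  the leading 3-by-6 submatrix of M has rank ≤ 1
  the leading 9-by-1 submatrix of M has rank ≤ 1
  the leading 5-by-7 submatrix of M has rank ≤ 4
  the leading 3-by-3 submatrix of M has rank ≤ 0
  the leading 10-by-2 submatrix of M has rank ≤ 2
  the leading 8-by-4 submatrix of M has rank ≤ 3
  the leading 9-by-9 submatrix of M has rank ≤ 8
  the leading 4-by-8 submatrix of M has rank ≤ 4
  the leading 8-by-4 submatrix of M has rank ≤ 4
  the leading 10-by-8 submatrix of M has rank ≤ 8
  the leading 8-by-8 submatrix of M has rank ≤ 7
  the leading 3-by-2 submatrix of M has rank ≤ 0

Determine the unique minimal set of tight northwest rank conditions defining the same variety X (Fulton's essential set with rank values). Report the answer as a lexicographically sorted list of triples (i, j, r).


Rank table r_w(10×10) implied by the 24 constraints:

  i=1: 0, 0, 0, 0, 1, 1, 1, 1, 1, 1
  i=2: 0, 0, 0, 0, 1, 1, 1, 1, 1, 2
  i=3: 0, 0, 0, 0, 1, 1, 2, 2, 2, 3
  i=4: 0, 0, 0, 0, 1, 2, 3, 3, 3, 4
  i=5: 0, 1, 1, 1, 2, 3, 4, 4, 4, 5
  i=6: 0, 1, 2, 2, 3, 4, 5, 5, 5, 6
  i=7: 1, 2, 3, 3, 4, 5, 6, 6, 6, 7
  i=8: 1, 2, 3, 3, 4, 5, 6, 7, 7, 8
  i=9: 1, 2, 3, 4, 5, 6, 7, 8, 8, 9
  i=10: 1, 2, 3, 4, 5, 6, 7, 8, 9, 10

giving w = (5, 10, 7, 6, 2, 3, 1, 8, 4, 9) via Δ²R.

5 SE-corners of the 24-cell Rothe diagram give Ess(w):

[(2, 9, 1), (3, 6, 1), (4, 4, 0), (6, 1, 0), (8, 4, 3)]


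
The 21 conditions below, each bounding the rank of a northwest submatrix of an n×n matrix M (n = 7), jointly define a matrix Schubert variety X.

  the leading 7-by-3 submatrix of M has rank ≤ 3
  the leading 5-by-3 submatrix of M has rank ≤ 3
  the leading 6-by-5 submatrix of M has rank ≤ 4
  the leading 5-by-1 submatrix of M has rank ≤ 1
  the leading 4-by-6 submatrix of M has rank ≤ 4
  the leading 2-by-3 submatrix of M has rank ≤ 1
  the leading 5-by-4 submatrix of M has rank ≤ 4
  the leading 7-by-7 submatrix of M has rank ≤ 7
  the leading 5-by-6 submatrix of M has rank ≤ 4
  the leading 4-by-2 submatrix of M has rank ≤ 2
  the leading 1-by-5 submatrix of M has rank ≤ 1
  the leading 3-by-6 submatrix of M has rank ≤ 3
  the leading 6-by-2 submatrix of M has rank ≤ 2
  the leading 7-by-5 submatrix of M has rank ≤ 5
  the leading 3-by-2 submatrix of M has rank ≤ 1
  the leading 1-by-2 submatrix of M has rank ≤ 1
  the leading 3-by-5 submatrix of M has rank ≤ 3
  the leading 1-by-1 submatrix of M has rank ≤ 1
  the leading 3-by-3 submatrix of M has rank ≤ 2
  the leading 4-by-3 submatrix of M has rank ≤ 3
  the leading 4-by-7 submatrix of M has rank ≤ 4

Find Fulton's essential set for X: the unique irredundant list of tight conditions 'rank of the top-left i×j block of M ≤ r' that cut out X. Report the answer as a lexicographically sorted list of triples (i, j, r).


Recovering R(i,j) via the rank-extension bound from the 21 conditions:

  R[1]: 1 1 1 1 1 1 1
  R[2]: 1 1 1 2 2 2 2
  R[3]: 1 1 2 3 3 3 3
  R[4]: 1 2 3 4 4 4 4
  R[5]: 1 2 3 4 4 4 5
  R[6]: 1 2 3 4 4 5 6
  R[7]: 1 2 3 4 5 6 7

reading off 1-entries of Δ²R: w = (1, 4, 3, 2, 7, 6, 5).

4 SE-corners of the 6-cell Rothe diagram give Ess(w):

[(2, 3, 1), (3, 2, 1), (5, 6, 4), (6, 5, 4)]


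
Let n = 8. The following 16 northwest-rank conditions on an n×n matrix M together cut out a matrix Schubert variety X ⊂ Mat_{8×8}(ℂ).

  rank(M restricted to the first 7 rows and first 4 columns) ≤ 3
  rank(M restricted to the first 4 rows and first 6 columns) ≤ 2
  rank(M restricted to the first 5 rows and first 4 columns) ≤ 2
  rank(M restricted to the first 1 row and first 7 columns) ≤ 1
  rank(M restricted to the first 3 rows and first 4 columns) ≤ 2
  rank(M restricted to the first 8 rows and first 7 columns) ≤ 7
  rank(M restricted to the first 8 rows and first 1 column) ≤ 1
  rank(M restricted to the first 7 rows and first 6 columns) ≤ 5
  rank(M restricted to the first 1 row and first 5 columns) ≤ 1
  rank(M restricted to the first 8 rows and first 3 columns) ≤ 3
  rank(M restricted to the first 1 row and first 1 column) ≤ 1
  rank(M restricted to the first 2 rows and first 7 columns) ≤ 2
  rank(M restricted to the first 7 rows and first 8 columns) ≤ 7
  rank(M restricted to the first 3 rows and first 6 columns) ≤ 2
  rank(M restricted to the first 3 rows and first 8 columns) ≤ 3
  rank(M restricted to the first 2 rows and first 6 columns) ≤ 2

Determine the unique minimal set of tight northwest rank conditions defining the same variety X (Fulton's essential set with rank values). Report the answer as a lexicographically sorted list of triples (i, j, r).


Reconstructing r_w from the 16 given conditions:

  R[1]: 1 1 1 1 1 1 1 1
  R[2]: 1 2 2 2 2 2 2 2
  R[3]: 1 2 2 2 2 2 3 3
  R[4]: 1 2 2 2 2 2 3 4
  R[5]: 1 2 2 2 3 3 4 5
  R[6]: 1 2 3 3 4 4 5 6
  R[7]: 1 2 3 3 4 5 6 7
  R[8]: 1 2 3 4 5 6 7 8

hence w(1..8) = (1, 2, 7, 8, 5, 3, 6, 4).

D(w) has 11 cells with 3 SE-corners; essential set:

[(4, 6, 2), (5, 4, 2), (7, 4, 3)]


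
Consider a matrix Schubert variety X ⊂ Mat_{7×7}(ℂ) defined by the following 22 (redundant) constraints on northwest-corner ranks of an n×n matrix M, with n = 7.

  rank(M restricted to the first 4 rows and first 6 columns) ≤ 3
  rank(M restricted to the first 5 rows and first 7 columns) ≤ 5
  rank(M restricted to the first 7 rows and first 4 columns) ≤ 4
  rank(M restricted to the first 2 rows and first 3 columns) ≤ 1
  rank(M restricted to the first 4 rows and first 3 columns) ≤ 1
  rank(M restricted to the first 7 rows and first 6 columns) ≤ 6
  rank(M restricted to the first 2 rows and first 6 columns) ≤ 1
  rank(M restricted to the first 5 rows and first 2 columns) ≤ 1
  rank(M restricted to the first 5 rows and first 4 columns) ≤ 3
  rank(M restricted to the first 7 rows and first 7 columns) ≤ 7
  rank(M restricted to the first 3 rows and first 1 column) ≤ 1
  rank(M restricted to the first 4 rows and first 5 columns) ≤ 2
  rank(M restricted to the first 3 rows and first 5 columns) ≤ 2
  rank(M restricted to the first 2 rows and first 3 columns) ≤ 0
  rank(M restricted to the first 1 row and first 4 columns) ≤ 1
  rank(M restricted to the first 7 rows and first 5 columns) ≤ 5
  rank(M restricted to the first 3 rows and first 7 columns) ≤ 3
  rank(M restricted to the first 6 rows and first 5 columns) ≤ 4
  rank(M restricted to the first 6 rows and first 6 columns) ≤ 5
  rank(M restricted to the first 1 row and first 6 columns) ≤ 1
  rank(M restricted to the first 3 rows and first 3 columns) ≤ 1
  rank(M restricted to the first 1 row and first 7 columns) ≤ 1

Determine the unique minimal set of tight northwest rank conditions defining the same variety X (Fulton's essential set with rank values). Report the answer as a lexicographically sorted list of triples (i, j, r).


Rank table r_w(7×7) implied by the 22 constraints:

  0 0 0 1 1 1 1
  0 0 0 1 1 1 2
  1 1 1 2 2 2 3
  1 1 1 2 2 3 4
  1 1 2 3 3 4 5
  1 2 3 4 4 5 6
  1 2 3 4 5 6 7

hence w(1..7) = (4, 7, 1, 6, 3, 2, 5).

|D(w)|=12, |Ess(w)|=5:

[(2, 3, 0), (2, 6, 1), (4, 3, 1), (4, 5, 2), (5, 2, 1)]


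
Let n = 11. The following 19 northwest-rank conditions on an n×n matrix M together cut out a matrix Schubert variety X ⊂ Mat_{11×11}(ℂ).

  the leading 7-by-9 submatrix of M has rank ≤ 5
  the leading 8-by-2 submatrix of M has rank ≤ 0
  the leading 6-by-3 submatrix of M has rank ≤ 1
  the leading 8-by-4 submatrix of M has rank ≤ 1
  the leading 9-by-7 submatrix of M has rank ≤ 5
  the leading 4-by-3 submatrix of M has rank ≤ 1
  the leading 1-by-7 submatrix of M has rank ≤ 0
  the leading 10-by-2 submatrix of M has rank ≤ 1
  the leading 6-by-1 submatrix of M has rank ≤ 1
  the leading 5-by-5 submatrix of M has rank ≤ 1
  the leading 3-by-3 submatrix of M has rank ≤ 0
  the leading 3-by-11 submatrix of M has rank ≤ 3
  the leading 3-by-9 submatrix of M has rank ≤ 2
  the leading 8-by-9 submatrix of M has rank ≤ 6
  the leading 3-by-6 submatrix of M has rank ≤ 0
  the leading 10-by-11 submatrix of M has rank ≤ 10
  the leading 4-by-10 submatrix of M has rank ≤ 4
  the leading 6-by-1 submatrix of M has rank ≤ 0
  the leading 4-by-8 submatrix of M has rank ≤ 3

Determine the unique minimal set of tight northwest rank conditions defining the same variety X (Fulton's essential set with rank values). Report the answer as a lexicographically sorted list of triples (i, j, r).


Recovering R(i,j) via the rank-extension bound from the 19 conditions:

  i=1: 0, 0, 0, 0, 0, 0, 0, 1, 1, 1, 1
  i=2: 0, 0, 0, 0, 0, 0, 1, 2, 2, 2, 2
  i=3: 0, 0, 0, 0, 0, 0, 1, 2, 2, 3, 3
  i=4: 0, 0, 1, 1, 1, 1, 2, 3, 3, 4, 4
  i=5: 0, 0, 1, 1, 1, 2, 3, 4, 4, 5, 5
  i=6: 0, 0, 1, 1, 2, 3, 4, 5, 5, 6, 6
  i=7: 0, 0, 1, 1, 2, 3, 4, 5, 5, 6, 7
  i=8: 0, 0, 1, 1, 2, 3, 4, 5, 6, 7, 8
  i=9: 1, 1, 2, 2, 3, 4, 5, 6, 7, 8, 9
  i=10: 1, 1, 2, 3, 4, 5, 6, 7, 8, 9, 10
  i=11: 1, 2, 3, 4, 5, 6, 7, 8, 9, 10, 11

hence w(1..11) = (8, 7, 10, 3, 6, 5, 11, 9, 1, 4, 2).

D(w) has 37 cells with 8 SE-corners; essential set:

[(1, 7, 0), (3, 6, 0), (3, 9, 2), (5, 5, 1), (7, 9, 5), (8, 2, 0), (8, 4, 1), (10, 2, 1)]


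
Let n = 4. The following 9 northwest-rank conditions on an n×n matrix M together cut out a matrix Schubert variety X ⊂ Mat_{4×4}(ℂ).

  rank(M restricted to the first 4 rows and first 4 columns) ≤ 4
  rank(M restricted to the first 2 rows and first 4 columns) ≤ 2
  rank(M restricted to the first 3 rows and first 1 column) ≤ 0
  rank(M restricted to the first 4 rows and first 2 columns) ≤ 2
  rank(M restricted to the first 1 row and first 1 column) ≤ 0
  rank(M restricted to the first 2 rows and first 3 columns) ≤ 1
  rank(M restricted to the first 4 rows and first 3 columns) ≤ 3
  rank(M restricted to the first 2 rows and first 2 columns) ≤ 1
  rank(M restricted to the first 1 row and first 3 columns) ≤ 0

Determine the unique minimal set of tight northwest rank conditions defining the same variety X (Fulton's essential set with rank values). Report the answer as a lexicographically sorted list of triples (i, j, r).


The tightest implied rank at each (i,j), from the 9 conditions:

  row 1: 0, 0, 0, 1
  row 2: 0, 1, 1, 2
  row 3: 0, 1, 2, 3
  row 4: 1, 2, 3, 4

giving w = (4, 2, 3, 1) via Δ²R.

2 SE-corners of the 5-cell Rothe diagram give Ess(w):

[(1, 3, 0), (3, 1, 0)]


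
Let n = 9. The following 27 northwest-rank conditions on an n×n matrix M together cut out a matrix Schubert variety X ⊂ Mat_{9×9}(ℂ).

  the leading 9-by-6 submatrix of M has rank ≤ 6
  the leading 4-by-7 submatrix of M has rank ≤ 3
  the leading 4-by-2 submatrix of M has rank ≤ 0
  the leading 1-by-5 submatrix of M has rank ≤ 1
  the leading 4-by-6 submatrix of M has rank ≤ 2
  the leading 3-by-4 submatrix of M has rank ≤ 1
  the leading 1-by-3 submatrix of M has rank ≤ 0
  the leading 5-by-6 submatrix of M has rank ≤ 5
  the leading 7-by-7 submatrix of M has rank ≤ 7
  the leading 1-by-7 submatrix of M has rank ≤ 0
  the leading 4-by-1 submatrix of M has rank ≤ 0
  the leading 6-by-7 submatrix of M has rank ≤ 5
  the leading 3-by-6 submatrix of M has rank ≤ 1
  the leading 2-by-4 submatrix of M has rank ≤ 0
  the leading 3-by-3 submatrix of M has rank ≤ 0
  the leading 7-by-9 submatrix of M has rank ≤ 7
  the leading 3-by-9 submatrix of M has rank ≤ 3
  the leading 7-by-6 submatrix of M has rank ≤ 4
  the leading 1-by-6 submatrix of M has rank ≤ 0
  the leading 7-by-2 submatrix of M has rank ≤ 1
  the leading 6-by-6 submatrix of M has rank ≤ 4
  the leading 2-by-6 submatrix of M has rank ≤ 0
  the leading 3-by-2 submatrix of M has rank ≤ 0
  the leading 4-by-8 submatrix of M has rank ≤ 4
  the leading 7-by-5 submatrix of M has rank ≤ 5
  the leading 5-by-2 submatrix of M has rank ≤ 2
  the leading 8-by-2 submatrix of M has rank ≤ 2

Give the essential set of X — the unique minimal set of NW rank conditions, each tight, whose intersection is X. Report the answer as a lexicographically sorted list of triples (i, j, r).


The tightest implied rank at each (i,j), from the 27 conditions:

  R[1]: 0, 0, 0, 0, 0, 0, 0, 1, 1
  R[2]: 0, 0, 0, 0, 0, 0, 1, 2, 2
  R[3]: 0, 0, 0, 1, 1, 1, 2, 3, 3
  R[4]: 0, 0, 1, 2, 2, 2, 3, 4, 4
  R[5]: 1, 1, 2, 3, 3, 3, 4, 5, 5
  R[6]: 1, 1, 2, 3, 4, 4, 5, 6, 6
  R[7]: 1, 1, 2, 3, 4, 4, 5, 6, 7
  R[8]: 1, 2, 3, 4, 5, 5, 6, 7, 8
  R[9]: 1, 2, 3, 4, 5, 6, 7, 8, 9

the unique w with this rank table is (8, 7, 4, 3, 1, 5, 9, 2, 6).

|D(w)|=21, |Ess(w)|=6:

[(1, 7, 0), (2, 6, 0), (3, 3, 0), (4, 2, 0), (7, 2, 1), (7, 6, 4)]


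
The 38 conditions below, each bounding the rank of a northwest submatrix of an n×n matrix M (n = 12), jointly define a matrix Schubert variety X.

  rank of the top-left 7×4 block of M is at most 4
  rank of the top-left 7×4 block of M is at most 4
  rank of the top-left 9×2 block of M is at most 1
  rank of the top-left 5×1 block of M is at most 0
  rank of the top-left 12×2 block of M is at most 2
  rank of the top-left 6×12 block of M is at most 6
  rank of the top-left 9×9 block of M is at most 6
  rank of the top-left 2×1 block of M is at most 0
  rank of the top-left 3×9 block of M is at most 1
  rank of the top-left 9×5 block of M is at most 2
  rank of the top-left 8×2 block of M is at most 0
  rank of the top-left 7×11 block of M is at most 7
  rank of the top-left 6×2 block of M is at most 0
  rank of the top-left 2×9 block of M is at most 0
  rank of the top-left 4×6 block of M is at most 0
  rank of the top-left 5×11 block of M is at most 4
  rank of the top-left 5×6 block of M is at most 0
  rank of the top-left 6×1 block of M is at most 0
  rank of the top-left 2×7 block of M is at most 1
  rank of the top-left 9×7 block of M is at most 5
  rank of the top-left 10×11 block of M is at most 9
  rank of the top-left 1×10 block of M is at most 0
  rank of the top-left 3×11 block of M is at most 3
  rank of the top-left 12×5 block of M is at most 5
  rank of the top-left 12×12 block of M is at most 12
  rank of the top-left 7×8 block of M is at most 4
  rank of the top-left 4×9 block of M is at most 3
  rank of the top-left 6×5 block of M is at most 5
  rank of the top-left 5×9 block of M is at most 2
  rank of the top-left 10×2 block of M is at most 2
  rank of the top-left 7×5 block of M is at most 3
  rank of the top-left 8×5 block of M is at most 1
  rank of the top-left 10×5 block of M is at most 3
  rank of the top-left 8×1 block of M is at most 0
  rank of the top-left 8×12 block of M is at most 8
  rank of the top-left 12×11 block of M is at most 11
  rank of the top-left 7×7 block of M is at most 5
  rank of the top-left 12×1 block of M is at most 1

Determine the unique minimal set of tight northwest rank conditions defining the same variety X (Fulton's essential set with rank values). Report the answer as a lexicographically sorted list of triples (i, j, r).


The tightest implied rank at each (i,j), from the 38 conditions:

  0 0 0 0 0 0 0 0 0 0 1 1
  0 0 0 0 0 0 0 0 0 1 2 2
  0 0 0 0 0 0 1 1 1 2 3 3
  0 0 0 0 0 0 1 2 2 3 4 4
  0 0 0 0 0 0 1 2 2 3 4 5
  0 0 1 1 1 1 2 3 3 4 5 6
  0 0 1 1 1 2 3 4 4 5 6 7
  0 0 1 1 1 2 3 4 5 6 7 8
  1 1 2 2 2 3 4 5 6 7 8 9
  1 2 3 3 3 4 5 6 7 8 9 10
  1 2 3 4 4 5 6 7 8 9 10 11
  1 2 3 4 5 6 7 8 9 10 11 12

so w = (11, 10, 7, 8, 12, 3, 6, 9, 1, 2, 4, 5).

D(w) has 48 cells with 6 SE-corners; essential set:

[(1, 10, 0), (2, 9, 0), (5, 6, 0), (5, 9, 2), (8, 2, 0), (8, 5, 1)]


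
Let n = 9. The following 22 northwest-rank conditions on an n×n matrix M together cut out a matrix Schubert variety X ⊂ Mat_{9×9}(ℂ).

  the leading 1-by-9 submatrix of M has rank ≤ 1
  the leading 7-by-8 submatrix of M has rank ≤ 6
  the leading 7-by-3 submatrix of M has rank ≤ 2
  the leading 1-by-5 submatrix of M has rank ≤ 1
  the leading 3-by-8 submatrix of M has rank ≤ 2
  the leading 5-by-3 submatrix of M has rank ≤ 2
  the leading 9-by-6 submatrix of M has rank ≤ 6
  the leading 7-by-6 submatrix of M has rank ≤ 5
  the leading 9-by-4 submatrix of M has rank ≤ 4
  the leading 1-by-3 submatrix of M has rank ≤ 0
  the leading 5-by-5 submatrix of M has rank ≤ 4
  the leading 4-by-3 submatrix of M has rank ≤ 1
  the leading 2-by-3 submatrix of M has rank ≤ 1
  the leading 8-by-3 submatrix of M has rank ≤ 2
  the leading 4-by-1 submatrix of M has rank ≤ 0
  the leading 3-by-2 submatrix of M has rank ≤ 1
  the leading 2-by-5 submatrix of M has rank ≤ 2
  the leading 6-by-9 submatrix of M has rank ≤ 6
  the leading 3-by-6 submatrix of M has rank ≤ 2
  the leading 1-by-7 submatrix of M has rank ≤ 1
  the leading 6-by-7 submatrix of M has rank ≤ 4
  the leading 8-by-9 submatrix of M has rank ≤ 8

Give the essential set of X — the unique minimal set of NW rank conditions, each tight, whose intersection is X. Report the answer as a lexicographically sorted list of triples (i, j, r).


Propagating the 22 rank bounds to every northwest block:

  i=1: 0 0 0 1 1 1 1 1 1
  i=2: 0 1 1 2 2 2 2 2 2
  i=3: 0 1 1 2 2 2 2 2 3
  i=4: 0 1 1 2 3 3 3 3 4
  i=5: 1 2 2 3 4 4 4 4 5
  i=6: 1 2 2 3 4 4 4 5 6
  i=7: 1 2 2 3 4 5 5 6 7
  i=8: 1 2 2 3 4 5 6 7 8
  i=9: 1 2 3 4 5 6 7 8 9

second differences of R give the permutation w = (4, 2, 9, 5, 1, 8, 6, 7, 3).

D(w) has 17 cells with 6 SE-corners; essential set:

[(1, 3, 0), (3, 8, 2), (4, 1, 0), (4, 3, 1), (6, 7, 4), (8, 3, 2)]


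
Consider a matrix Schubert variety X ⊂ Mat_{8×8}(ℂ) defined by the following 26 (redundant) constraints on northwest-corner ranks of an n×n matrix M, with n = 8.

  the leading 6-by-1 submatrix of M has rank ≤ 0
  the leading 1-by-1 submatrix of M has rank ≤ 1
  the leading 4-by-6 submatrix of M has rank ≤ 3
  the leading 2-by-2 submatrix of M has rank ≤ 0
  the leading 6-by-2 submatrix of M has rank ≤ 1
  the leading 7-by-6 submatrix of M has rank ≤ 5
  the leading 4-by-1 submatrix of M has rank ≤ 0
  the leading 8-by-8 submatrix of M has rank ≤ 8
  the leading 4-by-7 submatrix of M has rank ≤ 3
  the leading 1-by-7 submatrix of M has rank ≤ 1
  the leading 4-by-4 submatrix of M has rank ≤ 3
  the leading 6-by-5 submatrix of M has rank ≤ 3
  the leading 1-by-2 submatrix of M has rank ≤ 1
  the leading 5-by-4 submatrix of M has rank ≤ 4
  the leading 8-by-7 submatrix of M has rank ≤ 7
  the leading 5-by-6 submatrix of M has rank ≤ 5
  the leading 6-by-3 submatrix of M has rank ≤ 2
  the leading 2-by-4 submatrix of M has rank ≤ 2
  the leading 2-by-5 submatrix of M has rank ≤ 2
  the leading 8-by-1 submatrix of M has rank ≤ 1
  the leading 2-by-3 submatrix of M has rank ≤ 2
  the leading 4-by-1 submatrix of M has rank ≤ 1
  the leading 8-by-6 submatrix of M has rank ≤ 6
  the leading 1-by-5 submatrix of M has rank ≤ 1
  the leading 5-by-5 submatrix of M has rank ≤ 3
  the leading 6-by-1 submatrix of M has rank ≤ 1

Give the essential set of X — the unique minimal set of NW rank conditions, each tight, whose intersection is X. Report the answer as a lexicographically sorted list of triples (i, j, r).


Computing R[i][j] = min implied NW-rank bound (n=8, 26 conditions):

  R[1]: 0  0  1  1  1  1  1  1
  R[2]: 0  0  1  2  2  2  2  2
  R[3]: 0  1  2  3  3  3  3  3
  R[4]: 0  1  2  3  3  3  3  4
  R[5]: 0  1  2  3  3  4  4  5
  R[6]: 0  1  2  3  3  4  5  6
  R[7]: 1  2  3  4  4  5  6  7
  R[8]: 1  2  3  4  5  6  7  8

the unique w with this rank table is (3, 4, 2, 8, 6, 7, 1, 5).

Fulton essential set (4 of the 13 Rothe cells):

[(2, 2, 0), (4, 7, 3), (6, 1, 0), (6, 5, 3)]
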